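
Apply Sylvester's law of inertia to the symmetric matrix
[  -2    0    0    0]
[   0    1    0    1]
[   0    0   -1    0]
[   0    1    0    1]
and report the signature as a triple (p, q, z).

step 0: pivot -2 → sign −
step 1: pivot 1 → sign +
step 2: pivot -1 → sign −
step 3: row/col 3 already zero → sign 0
signature = (1, 2, 1)

Answer: (1, 2, 1)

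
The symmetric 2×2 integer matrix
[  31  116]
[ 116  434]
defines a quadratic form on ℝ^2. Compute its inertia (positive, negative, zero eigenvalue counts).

step 0: pivot 31 → sign +
step 1: pivot -2/31 → sign −
signature = (1, 1, 0)

Answer: (1, 1, 0)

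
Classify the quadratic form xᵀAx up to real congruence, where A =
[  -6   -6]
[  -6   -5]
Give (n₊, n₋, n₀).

step 0: pivot -6 → sign −
step 1: pivot 1 → sign +
signature = (1, 1, 0)

Answer: (1, 1, 0)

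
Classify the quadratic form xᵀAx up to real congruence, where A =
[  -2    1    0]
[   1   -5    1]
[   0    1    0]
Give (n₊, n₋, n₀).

Answer: (1, 2, 0)

Derivation:
step 0: pivot -2 → sign −
step 1: pivot -9/2 → sign −
step 2: pivot 2/9 → sign +
signature = (1, 2, 0)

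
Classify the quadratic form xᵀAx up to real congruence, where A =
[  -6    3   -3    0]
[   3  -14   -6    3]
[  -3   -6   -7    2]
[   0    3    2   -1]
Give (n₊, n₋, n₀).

Answer: (0, 4, 0)

Derivation:
step 0: pivot -6 → sign −
step 1: pivot -25/2 → sign −
step 2: pivot -1 → sign −
step 3: pivot -6/25 → sign −
signature = (0, 4, 0)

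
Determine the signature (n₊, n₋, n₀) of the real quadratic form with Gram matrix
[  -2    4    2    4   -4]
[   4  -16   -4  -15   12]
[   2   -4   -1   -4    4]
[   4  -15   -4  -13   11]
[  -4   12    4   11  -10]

step 0: pivot -2 → sign −
step 1: pivot -8 → sign −
step 2: pivot 1 → sign +
step 3: pivot 9/8 → sign +
step 4: pivot -2/9 → sign −
signature = (2, 3, 0)

Answer: (2, 3, 0)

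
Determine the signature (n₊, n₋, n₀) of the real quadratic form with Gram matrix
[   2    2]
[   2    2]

Answer: (1, 0, 1)

Derivation:
step 0: pivot 2 → sign +
step 1: row/col 1 already zero → sign 0
signature = (1, 0, 1)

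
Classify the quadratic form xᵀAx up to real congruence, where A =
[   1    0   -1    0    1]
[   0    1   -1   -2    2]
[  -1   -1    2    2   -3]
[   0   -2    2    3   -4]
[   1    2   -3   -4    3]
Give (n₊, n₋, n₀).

Answer: (2, 2, 1)

Derivation:
step 0: pivot 1 → sign +
step 1: pivot 1 → sign +
step 2: pivot -1 → sign −
step 3: pivot -2 → sign −
step 4: row/col 4 already zero → sign 0
signature = (2, 2, 1)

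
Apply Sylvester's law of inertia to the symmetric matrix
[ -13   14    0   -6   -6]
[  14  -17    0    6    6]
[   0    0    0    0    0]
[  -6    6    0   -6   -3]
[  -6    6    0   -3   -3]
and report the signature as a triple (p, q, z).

step 0: pivot -13 → sign −
step 1: pivot -25/13 → sign −
step 2: pivot -78/25 → sign −
step 3: pivot -3/26 → sign −
step 4: row/col 4 already zero → sign 0
signature = (0, 4, 1)

Answer: (0, 4, 1)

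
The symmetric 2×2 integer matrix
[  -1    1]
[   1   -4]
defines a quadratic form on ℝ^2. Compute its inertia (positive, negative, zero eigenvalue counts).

step 0: pivot -1 → sign −
step 1: pivot -3 → sign −
signature = (0, 2, 0)

Answer: (0, 2, 0)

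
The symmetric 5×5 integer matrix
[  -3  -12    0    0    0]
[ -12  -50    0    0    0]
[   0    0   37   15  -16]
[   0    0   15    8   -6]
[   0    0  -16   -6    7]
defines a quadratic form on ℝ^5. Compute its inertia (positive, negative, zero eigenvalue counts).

Answer: (2, 3, 0)

Derivation:
step 0: pivot -3 → sign −
step 1: pivot -2 → sign −
step 2: pivot 37 → sign +
step 3: pivot 71/37 → sign +
step 4: pivot -3/71 → sign −
signature = (2, 3, 0)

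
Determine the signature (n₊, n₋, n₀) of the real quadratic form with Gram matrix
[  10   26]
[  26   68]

Answer: (2, 0, 0)

Derivation:
step 0: pivot 10 → sign +
step 1: pivot 2/5 → sign +
signature = (2, 0, 0)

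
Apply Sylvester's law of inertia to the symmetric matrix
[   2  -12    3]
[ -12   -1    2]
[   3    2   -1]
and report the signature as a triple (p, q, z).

step 0: pivot 2 → sign +
step 1: pivot -73 → sign −
step 2: pivot -3/146 → sign −
signature = (1, 2, 0)

Answer: (1, 2, 0)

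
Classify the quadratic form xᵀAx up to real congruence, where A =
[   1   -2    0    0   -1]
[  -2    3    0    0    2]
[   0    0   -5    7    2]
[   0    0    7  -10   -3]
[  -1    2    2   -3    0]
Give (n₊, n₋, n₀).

step 0: pivot 1 → sign +
step 1: pivot -1 → sign −
step 2: pivot -5 → sign −
step 3: pivot -1/5 → sign −
step 4: row/col 4 already zero → sign 0
signature = (1, 3, 1)

Answer: (1, 3, 1)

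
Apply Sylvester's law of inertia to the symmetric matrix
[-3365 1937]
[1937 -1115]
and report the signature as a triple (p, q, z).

step 0: pivot -3365 → sign −
step 1: pivot -6/3365 → sign −
signature = (0, 2, 0)

Answer: (0, 2, 0)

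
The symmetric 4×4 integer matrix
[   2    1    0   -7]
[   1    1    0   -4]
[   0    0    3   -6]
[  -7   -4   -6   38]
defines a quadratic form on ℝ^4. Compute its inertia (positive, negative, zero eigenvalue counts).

Answer: (4, 0, 0)

Derivation:
step 0: pivot 2 → sign +
step 1: pivot 1/2 → sign +
step 2: pivot 3 → sign +
step 3: pivot 1 → sign +
signature = (4, 0, 0)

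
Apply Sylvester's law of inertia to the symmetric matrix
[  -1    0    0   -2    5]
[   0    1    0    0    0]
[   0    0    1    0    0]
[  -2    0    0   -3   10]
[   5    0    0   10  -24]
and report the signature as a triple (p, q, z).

Answer: (4, 1, 0)

Derivation:
step 0: pivot -1 → sign −
step 1: pivot 1 → sign +
step 2: pivot 1 → sign +
step 3: pivot 1 → sign +
step 4: pivot 1 → sign +
signature = (4, 1, 0)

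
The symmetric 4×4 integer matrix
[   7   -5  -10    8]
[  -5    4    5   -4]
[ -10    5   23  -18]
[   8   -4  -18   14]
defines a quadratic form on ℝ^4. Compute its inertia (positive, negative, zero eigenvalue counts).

Answer: (2, 1, 1)

Derivation:
step 0: pivot 7 → sign +
step 1: pivot 3/7 → sign +
step 2: pivot -2 → sign −
step 3: row/col 3 already zero → sign 0
signature = (2, 1, 1)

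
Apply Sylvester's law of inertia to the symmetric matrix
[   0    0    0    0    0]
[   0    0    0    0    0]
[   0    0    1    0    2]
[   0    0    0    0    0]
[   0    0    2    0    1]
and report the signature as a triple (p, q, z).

Answer: (1, 1, 3)

Derivation:
step 0: pivot 1 → sign +
step 1: pivot -3 → sign −
step 2: row/col 2 already zero → sign 0
step 3: row/col 3 already zero → sign 0
step 4: row/col 4 already zero → sign 0
signature = (1, 1, 3)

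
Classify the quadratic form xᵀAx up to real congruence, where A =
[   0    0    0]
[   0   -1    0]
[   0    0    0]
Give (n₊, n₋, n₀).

step 0: pivot -1 → sign −
step 1: row/col 1 already zero → sign 0
step 2: row/col 2 already zero → sign 0
signature = (0, 1, 2)

Answer: (0, 1, 2)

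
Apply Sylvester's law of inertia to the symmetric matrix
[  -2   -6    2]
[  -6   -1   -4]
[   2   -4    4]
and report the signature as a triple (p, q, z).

Answer: (2, 1, 0)

Derivation:
step 0: pivot -2 → sign −
step 1: pivot 17 → sign +
step 2: pivot 2/17 → sign +
signature = (2, 1, 0)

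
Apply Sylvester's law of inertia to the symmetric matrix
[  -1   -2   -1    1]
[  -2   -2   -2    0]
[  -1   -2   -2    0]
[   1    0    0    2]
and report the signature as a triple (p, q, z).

step 0: pivot -1 → sign −
step 1: pivot 2 → sign +
step 2: pivot -1 → sign −
step 3: pivot 2 → sign +
signature = (2, 2, 0)

Answer: (2, 2, 0)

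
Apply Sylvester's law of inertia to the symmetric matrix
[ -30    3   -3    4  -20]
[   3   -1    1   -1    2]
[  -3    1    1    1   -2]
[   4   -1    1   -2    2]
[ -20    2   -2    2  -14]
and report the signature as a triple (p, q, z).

step 0: pivot -30 → sign −
step 1: pivot -7/10 → sign −
step 2: pivot 2 → sign +
step 3: pivot -20/21 → sign −
step 4: pivot -1/5 → sign −
signature = (1, 4, 0)

Answer: (1, 4, 0)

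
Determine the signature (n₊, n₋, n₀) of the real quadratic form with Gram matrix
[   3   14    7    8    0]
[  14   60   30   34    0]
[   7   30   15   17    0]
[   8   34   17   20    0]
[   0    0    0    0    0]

Answer: (2, 1, 2)

Derivation:
step 0: pivot 3 → sign +
step 1: pivot -16/3 → sign −
step 2: pivot 3/4 → sign +
step 3: row/col 3 already zero → sign 0
step 4: row/col 4 already zero → sign 0
signature = (2, 1, 2)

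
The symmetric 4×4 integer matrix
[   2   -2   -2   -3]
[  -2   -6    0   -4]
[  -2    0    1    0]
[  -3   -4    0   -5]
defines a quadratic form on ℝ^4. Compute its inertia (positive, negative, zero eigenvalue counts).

step 0: pivot 2 → sign +
step 1: pivot -8 → sign −
step 2: pivot -1/2 → sign −
step 3: pivot -1/4 → sign −
signature = (1, 3, 0)

Answer: (1, 3, 0)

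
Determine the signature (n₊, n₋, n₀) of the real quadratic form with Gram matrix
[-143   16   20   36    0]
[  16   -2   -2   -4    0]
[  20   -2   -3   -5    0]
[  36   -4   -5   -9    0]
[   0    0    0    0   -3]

step 0: pivot -143 → sign −
step 1: pivot -30/143 → sign −
step 2: pivot 1/15 → sign +
step 3: pivot -3 → sign −
step 4: row/col 4 already zero → sign 0
signature = (1, 3, 1)

Answer: (1, 3, 1)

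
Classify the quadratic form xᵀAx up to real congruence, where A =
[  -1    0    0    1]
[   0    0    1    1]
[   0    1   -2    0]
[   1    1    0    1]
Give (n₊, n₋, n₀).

Answer: (1, 2, 1)

Derivation:
step 0: pivot -1 → sign −
step 1: pivot -2 → sign −
step 2: pivot 1/2 → sign +
step 3: row/col 3 already zero → sign 0
signature = (1, 2, 1)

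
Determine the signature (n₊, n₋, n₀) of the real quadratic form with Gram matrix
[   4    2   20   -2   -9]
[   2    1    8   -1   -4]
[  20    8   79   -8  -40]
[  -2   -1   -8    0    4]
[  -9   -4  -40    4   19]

Answer: (2, 3, 0)

Derivation:
step 0: pivot 4 → sign +
step 1: pivot -21 → sign −
step 2: pivot 4/21 → sign +
step 3: pivot -1 → sign −
step 4: pivot -1/16 → sign −
signature = (2, 3, 0)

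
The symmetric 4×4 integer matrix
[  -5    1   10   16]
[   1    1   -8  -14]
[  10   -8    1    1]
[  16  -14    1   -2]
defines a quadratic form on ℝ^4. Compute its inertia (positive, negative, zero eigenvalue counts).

Answer: (2, 2, 0)

Derivation:
step 0: pivot -5 → sign −
step 1: pivot 6/5 → sign +
step 2: pivot -9 → sign −
step 3: pivot 1 → sign +
signature = (2, 2, 0)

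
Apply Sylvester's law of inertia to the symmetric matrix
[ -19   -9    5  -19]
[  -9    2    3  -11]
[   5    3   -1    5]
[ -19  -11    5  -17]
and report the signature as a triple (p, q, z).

step 0: pivot -19 → sign −
step 1: pivot 119/19 → sign +
step 2: pivot 30/119 → sign +
step 3: pivot 6/5 → sign +
signature = (3, 1, 0)

Answer: (3, 1, 0)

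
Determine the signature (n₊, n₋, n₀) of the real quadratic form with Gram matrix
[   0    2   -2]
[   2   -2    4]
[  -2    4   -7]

step 0: pivot -2 → sign −
step 1: pivot 2 → sign +
step 2: pivot -1 → sign −
signature = (1, 2, 0)

Answer: (1, 2, 0)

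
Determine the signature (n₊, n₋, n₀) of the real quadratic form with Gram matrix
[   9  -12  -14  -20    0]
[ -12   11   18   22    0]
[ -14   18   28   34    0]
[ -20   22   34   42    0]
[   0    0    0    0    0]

Answer: (2, 2, 1)

Derivation:
step 0: pivot 9 → sign +
step 1: pivot -5 → sign −
step 2: pivot 284/45 → sign +
step 3: pivot -3/71 → sign −
step 4: row/col 4 already zero → sign 0
signature = (2, 2, 1)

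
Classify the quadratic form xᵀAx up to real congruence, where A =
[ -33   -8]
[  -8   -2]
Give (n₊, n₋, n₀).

Answer: (0, 2, 0)

Derivation:
step 0: pivot -33 → sign −
step 1: pivot -2/33 → sign −
signature = (0, 2, 0)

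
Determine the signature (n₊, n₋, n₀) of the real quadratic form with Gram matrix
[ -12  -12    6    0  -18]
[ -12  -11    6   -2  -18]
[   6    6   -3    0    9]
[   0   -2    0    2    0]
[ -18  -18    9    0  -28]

Answer: (1, 3, 1)

Derivation:
step 0: pivot -12 → sign −
step 1: pivot 1 → sign +
step 2: pivot -2 → sign −
step 3: pivot -1 → sign −
step 4: row/col 4 already zero → sign 0
signature = (1, 3, 1)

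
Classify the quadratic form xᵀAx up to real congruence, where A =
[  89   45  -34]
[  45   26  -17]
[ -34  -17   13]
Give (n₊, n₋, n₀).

step 0: pivot 89 → sign +
step 1: pivot 289/89 → sign +
step 2: row/col 2 already zero → sign 0
signature = (2, 0, 1)

Answer: (2, 0, 1)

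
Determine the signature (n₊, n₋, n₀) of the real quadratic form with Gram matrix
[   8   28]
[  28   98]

Answer: (1, 0, 1)

Derivation:
step 0: pivot 8 → sign +
step 1: row/col 1 already zero → sign 0
signature = (1, 0, 1)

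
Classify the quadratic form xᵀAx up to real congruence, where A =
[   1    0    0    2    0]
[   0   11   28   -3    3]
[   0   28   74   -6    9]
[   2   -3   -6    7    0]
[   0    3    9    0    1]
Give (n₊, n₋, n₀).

step 0: pivot 1 → sign +
step 1: pivot 11 → sign +
step 2: pivot 30/11 → sign +
step 3: pivot 6/5 → sign +
step 4: pivot -1/2 → sign −
signature = (4, 1, 0)

Answer: (4, 1, 0)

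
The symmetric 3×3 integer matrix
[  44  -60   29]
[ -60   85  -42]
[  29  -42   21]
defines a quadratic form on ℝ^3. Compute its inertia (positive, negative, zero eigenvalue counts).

step 0: pivot 44 → sign +
step 1: pivot 35/11 → sign +
step 2: pivot -1/140 → sign −
signature = (2, 1, 0)

Answer: (2, 1, 0)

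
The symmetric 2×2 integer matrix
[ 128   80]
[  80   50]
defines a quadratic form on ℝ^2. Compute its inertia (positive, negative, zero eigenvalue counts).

Answer: (1, 0, 1)

Derivation:
step 0: pivot 128 → sign +
step 1: row/col 1 already zero → sign 0
signature = (1, 0, 1)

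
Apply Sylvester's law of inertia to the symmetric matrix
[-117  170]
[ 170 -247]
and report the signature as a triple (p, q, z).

step 0: pivot -117 → sign −
step 1: pivot 1/117 → sign +
signature = (1, 1, 0)

Answer: (1, 1, 0)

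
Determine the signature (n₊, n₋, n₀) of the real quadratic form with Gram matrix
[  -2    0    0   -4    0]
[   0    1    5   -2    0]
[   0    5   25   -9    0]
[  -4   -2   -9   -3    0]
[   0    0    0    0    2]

Answer: (3, 2, 0)

Derivation:
step 0: pivot -2 → sign −
step 1: pivot 1 → sign +
step 2: pivot 1 → sign +
step 3: pivot -1 → sign −
step 4: pivot 2 → sign +
signature = (3, 2, 0)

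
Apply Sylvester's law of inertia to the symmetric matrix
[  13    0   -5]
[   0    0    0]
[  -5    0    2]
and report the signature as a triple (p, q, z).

Answer: (2, 0, 1)

Derivation:
step 0: pivot 13 → sign +
step 1: pivot 1/13 → sign +
step 2: row/col 2 already zero → sign 0
signature = (2, 0, 1)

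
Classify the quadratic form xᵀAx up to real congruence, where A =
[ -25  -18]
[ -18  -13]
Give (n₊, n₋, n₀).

Answer: (0, 2, 0)

Derivation:
step 0: pivot -25 → sign −
step 1: pivot -1/25 → sign −
signature = (0, 2, 0)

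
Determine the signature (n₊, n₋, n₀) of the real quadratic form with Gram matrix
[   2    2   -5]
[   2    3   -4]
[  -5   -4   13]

step 0: pivot 2 → sign +
step 1: pivot 1 → sign +
step 2: pivot -1/2 → sign −
signature = (2, 1, 0)

Answer: (2, 1, 0)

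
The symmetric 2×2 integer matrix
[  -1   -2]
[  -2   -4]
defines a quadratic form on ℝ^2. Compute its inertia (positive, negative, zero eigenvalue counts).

step 0: pivot -1 → sign −
step 1: row/col 1 already zero → sign 0
signature = (0, 1, 1)

Answer: (0, 1, 1)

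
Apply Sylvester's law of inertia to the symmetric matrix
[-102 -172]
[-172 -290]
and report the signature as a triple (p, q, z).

Answer: (1, 1, 0)

Derivation:
step 0: pivot -102 → sign −
step 1: pivot 2/51 → sign +
signature = (1, 1, 0)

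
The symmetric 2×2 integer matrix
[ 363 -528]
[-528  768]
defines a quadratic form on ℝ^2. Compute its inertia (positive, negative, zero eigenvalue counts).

Answer: (1, 0, 1)

Derivation:
step 0: pivot 363 → sign +
step 1: row/col 1 already zero → sign 0
signature = (1, 0, 1)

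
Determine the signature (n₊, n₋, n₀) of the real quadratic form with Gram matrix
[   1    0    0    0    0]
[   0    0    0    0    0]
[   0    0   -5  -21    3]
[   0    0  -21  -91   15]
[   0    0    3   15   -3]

Answer: (2, 2, 1)

Derivation:
step 0: pivot 1 → sign +
step 1: pivot -5 → sign −
step 2: pivot -14/5 → sign −
step 3: pivot 6/7 → sign +
step 4: row/col 4 already zero → sign 0
signature = (2, 2, 1)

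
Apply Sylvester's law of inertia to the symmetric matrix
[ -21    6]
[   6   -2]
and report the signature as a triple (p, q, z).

step 0: pivot -21 → sign −
step 1: pivot -2/7 → sign −
signature = (0, 2, 0)

Answer: (0, 2, 0)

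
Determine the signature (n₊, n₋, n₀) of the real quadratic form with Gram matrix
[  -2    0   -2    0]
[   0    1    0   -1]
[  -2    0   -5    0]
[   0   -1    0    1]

step 0: pivot -2 → sign −
step 1: pivot 1 → sign +
step 2: pivot -3 → sign −
step 3: row/col 3 already zero → sign 0
signature = (1, 2, 1)

Answer: (1, 2, 1)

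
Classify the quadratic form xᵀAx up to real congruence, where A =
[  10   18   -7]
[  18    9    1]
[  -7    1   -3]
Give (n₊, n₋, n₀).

step 0: pivot 10 → sign +
step 1: pivot -117/5 → sign −
step 2: pivot 1/234 → sign +
signature = (2, 1, 0)

Answer: (2, 1, 0)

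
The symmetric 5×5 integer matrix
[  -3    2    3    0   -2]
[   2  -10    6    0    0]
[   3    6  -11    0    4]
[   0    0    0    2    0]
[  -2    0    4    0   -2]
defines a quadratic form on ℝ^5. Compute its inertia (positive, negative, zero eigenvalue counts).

step 0: pivot -3 → sign −
step 1: pivot -26/3 → sign −
step 2: pivot -8/13 → sign −
step 3: pivot 2 → sign +
step 4: pivot 1/2 → sign +
signature = (2, 3, 0)

Answer: (2, 3, 0)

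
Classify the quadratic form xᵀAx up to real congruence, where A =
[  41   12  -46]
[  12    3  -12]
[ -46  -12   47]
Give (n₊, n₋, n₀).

step 0: pivot 41 → sign +
step 1: pivot -21/41 → sign −
step 2: pivot -3/7 → sign −
signature = (1, 2, 0)

Answer: (1, 2, 0)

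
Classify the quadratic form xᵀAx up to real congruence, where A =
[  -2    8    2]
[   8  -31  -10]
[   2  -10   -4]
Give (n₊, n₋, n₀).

Answer: (1, 2, 0)

Derivation:
step 0: pivot -2 → sign −
step 1: pivot 1 → sign +
step 2: pivot -6 → sign −
signature = (1, 2, 0)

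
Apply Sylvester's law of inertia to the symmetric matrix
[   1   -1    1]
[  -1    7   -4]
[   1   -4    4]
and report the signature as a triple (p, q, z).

step 0: pivot 1 → sign +
step 1: pivot 6 → sign +
step 2: pivot 3/2 → sign +
signature = (3, 0, 0)

Answer: (3, 0, 0)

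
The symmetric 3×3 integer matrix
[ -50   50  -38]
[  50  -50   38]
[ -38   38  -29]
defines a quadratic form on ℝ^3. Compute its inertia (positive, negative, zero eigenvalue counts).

step 0: pivot -50 → sign −
step 1: pivot -3/25 → sign −
step 2: row/col 2 already zero → sign 0
signature = (0, 2, 1)

Answer: (0, 2, 1)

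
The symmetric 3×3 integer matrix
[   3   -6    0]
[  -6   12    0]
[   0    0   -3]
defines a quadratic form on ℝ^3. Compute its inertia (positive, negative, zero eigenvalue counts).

Answer: (1, 1, 1)

Derivation:
step 0: pivot 3 → sign +
step 1: pivot -3 → sign −
step 2: row/col 2 already zero → sign 0
signature = (1, 1, 1)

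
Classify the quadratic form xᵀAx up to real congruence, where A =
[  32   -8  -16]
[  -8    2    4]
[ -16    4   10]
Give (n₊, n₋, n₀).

step 0: pivot 32 → sign +
step 1: pivot 2 → sign +
step 2: row/col 2 already zero → sign 0
signature = (2, 0, 1)

Answer: (2, 0, 1)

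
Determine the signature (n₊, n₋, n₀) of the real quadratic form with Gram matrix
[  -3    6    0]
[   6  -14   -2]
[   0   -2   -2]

step 0: pivot -3 → sign −
step 1: pivot -2 → sign −
step 2: row/col 2 already zero → sign 0
signature = (0, 2, 1)

Answer: (0, 2, 1)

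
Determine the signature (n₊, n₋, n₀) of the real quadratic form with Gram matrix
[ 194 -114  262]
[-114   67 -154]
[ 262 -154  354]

Answer: (2, 0, 1)

Derivation:
step 0: pivot 194 → sign +
step 1: pivot 1/97 → sign +
step 2: row/col 2 already zero → sign 0
signature = (2, 0, 1)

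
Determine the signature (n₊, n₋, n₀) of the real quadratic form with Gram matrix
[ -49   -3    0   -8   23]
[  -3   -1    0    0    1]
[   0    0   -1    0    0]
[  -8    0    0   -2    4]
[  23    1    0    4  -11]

step 0: pivot -49 → sign −
step 1: pivot -40/49 → sign −
step 2: pivot -1 → sign −
step 3: pivot -2/5 → sign −
step 4: row/col 4 already zero → sign 0
signature = (0, 4, 1)

Answer: (0, 4, 1)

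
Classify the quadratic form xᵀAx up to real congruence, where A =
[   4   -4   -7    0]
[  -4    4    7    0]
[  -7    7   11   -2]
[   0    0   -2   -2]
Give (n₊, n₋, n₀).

step 0: pivot 4 → sign +
step 1: pivot -5/4 → sign −
step 2: pivot 6/5 → sign +
step 3: row/col 3 already zero → sign 0
signature = (2, 1, 1)

Answer: (2, 1, 1)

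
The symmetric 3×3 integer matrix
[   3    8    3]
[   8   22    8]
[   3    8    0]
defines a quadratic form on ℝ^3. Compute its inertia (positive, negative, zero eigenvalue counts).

step 0: pivot 3 → sign +
step 1: pivot 2/3 → sign +
step 2: pivot -3 → sign −
signature = (2, 1, 0)

Answer: (2, 1, 0)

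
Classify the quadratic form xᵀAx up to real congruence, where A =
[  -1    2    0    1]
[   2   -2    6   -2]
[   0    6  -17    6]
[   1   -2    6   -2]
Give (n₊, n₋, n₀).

step 0: pivot -1 → sign −
step 1: pivot 2 → sign +
step 2: pivot -35 → sign −
step 3: pivot 1/35 → sign +
signature = (2, 2, 0)

Answer: (2, 2, 0)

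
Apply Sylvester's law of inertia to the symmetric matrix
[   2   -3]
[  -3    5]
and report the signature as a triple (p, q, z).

Answer: (2, 0, 0)

Derivation:
step 0: pivot 2 → sign +
step 1: pivot 1/2 → sign +
signature = (2, 0, 0)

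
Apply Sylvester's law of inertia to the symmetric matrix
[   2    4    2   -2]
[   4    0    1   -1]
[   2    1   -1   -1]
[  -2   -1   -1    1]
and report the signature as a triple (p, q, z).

Answer: (2, 2, 0)

Derivation:
step 0: pivot 2 → sign +
step 1: pivot -8 → sign −
step 2: pivot -15/8 → sign −
step 3: pivot 2/15 → sign +
signature = (2, 2, 0)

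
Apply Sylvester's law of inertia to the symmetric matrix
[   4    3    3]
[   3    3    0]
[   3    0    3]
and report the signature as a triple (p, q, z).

Answer: (2, 1, 0)

Derivation:
step 0: pivot 4 → sign +
step 1: pivot 3/4 → sign +
step 2: pivot -6 → sign −
signature = (2, 1, 0)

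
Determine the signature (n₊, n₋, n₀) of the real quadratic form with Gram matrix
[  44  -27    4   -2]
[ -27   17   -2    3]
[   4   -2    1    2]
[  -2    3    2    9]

step 0: pivot 44 → sign +
step 1: pivot 19/44 → sign +
step 2: pivot 3/19 → sign +
step 3: pivot 1 → sign +
signature = (4, 0, 0)

Answer: (4, 0, 0)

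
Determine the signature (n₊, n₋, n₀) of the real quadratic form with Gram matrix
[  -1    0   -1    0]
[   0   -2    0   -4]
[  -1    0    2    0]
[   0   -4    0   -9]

Answer: (1, 3, 0)

Derivation:
step 0: pivot -1 → sign −
step 1: pivot -2 → sign −
step 2: pivot 3 → sign +
step 3: pivot -1 → sign −
signature = (1, 3, 0)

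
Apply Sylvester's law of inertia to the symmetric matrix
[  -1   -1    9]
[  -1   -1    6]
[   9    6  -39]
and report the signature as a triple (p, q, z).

step 0: pivot -1 → sign −
step 1: pivot 42 → sign +
step 2: pivot -3/14 → sign −
signature = (1, 2, 0)

Answer: (1, 2, 0)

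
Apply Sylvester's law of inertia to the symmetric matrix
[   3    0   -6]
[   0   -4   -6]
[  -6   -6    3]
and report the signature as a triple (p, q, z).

Answer: (1, 1, 1)

Derivation:
step 0: pivot 3 → sign +
step 1: pivot -4 → sign −
step 2: row/col 2 already zero → sign 0
signature = (1, 1, 1)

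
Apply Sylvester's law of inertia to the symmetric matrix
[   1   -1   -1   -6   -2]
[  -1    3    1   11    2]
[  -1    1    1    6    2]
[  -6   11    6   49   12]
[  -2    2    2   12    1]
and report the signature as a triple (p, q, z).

Answer: (3, 1, 1)

Derivation:
step 0: pivot 1 → sign +
step 1: pivot 2 → sign +
step 2: pivot 1/2 → sign +
step 3: pivot -3 → sign −
step 4: row/col 4 already zero → sign 0
signature = (3, 1, 1)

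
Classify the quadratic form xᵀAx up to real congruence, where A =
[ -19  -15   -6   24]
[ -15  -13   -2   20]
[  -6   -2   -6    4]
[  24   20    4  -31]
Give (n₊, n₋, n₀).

Answer: (1, 3, 0)

Derivation:
step 0: pivot -19 → sign −
step 1: pivot -22/19 → sign −
step 2: pivot 26/11 → sign +
step 3: pivot -3/13 → sign −
signature = (1, 3, 0)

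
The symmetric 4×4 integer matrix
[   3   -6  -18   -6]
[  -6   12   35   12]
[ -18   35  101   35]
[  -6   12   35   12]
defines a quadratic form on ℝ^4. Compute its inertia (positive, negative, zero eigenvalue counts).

step 0: pivot 3 → sign +
step 1: pivot -7 → sign −
step 2: pivot 1/7 → sign +
step 3: row/col 3 already zero → sign 0
signature = (2, 1, 1)

Answer: (2, 1, 1)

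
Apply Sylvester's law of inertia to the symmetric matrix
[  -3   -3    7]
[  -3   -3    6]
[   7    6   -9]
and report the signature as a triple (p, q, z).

Answer: (1, 2, 0)

Derivation:
step 0: pivot -3 → sign −
step 1: pivot 22/3 → sign +
step 2: pivot -3/22 → sign −
signature = (1, 2, 0)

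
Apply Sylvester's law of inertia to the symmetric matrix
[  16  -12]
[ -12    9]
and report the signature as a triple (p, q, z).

step 0: pivot 16 → sign +
step 1: row/col 1 already zero → sign 0
signature = (1, 0, 1)

Answer: (1, 0, 1)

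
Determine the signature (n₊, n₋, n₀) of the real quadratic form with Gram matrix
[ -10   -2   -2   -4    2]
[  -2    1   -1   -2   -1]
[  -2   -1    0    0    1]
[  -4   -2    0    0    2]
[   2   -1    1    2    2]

step 0: pivot -10 → sign −
step 1: pivot 7/5 → sign +
step 2: pivot 1/7 → sign +
step 3: pivot 1 → sign +
step 4: row/col 4 already zero → sign 0
signature = (3, 1, 1)

Answer: (3, 1, 1)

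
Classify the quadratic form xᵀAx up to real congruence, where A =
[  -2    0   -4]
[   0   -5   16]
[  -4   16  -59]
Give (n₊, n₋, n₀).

Answer: (1, 2, 0)

Derivation:
step 0: pivot -2 → sign −
step 1: pivot -5 → sign −
step 2: pivot 1/5 → sign +
signature = (1, 2, 0)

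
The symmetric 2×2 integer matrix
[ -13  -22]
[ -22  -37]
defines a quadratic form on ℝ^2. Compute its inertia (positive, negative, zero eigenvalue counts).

Answer: (1, 1, 0)

Derivation:
step 0: pivot -13 → sign −
step 1: pivot 3/13 → sign +
signature = (1, 1, 0)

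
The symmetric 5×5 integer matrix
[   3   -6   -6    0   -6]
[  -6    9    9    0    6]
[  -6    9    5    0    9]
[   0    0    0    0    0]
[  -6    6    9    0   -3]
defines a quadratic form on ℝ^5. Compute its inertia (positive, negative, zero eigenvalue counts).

step 0: pivot 3 → sign +
step 1: pivot -3 → sign −
step 2: pivot -4 → sign −
step 3: pivot -3/4 → sign −
step 4: row/col 4 already zero → sign 0
signature = (1, 3, 1)

Answer: (1, 3, 1)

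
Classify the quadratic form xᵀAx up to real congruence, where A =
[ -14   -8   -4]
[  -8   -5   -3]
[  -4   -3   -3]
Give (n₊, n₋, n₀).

Answer: (0, 3, 0)

Derivation:
step 0: pivot -14 → sign −
step 1: pivot -3/7 → sign −
step 2: pivot -2/3 → sign −
signature = (0, 3, 0)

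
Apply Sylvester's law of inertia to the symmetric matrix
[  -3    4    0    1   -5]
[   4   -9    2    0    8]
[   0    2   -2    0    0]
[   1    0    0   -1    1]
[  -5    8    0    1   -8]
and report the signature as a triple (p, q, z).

step 0: pivot -3 → sign −
step 1: pivot -11/3 → sign −
step 2: pivot -10/11 → sign −
step 3: pivot 2/5 → sign +
step 4: pivot 1 → sign +
signature = (2, 3, 0)

Answer: (2, 3, 0)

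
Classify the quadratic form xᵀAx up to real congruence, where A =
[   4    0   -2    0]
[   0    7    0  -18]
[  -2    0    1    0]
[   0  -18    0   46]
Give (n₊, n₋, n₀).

Answer: (2, 1, 1)

Derivation:
step 0: pivot 4 → sign +
step 1: pivot 7 → sign +
step 2: pivot -2/7 → sign −
step 3: row/col 3 already zero → sign 0
signature = (2, 1, 1)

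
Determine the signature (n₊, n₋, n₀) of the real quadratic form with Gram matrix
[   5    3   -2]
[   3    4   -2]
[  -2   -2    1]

Answer: (2, 1, 0)

Derivation:
step 0: pivot 5 → sign +
step 1: pivot 11/5 → sign +
step 2: pivot -1/11 → sign −
signature = (2, 1, 0)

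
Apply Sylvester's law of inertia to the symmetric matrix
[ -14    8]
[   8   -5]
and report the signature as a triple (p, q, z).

step 0: pivot -14 → sign −
step 1: pivot -3/7 → sign −
signature = (0, 2, 0)

Answer: (0, 2, 0)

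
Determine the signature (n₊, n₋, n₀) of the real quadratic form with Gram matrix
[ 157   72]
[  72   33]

Answer: (1, 1, 0)

Derivation:
step 0: pivot 157 → sign +
step 1: pivot -3/157 → sign −
signature = (1, 1, 0)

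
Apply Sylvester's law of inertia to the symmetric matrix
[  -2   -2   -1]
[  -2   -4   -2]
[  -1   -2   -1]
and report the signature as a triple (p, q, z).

step 0: pivot -2 → sign −
step 1: pivot -2 → sign −
step 2: row/col 2 already zero → sign 0
signature = (0, 2, 1)

Answer: (0, 2, 1)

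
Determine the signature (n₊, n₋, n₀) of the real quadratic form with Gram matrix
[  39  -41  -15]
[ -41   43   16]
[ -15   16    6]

step 0: pivot 39 → sign +
step 1: pivot -4/39 → sign −
step 2: pivot 3/4 → sign +
signature = (2, 1, 0)

Answer: (2, 1, 0)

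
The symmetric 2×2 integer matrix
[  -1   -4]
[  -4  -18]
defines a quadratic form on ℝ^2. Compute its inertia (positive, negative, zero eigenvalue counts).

step 0: pivot -1 → sign −
step 1: pivot -2 → sign −
signature = (0, 2, 0)

Answer: (0, 2, 0)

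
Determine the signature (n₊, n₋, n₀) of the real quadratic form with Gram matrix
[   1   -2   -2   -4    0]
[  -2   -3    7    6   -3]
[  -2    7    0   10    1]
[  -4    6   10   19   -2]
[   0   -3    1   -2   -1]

Answer: (2, 3, 0)

Derivation:
step 0: pivot 1 → sign +
step 1: pivot -7 → sign −
step 2: pivot -19/7 → sign −
step 3: pivot 77/19 → sign +
step 4: pivot -6/77 → sign −
signature = (2, 3, 0)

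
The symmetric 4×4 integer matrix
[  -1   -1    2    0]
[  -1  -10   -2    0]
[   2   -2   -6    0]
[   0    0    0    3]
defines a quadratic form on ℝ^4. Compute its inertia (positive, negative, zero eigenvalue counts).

Answer: (1, 3, 0)

Derivation:
step 0: pivot -1 → sign −
step 1: pivot -9 → sign −
step 2: pivot -2/9 → sign −
step 3: pivot 3 → sign +
signature = (1, 3, 0)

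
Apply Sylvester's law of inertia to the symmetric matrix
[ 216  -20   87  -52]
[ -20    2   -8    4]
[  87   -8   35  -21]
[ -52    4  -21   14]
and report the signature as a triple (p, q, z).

Answer: (2, 2, 0)

Derivation:
step 0: pivot 216 → sign +
step 1: pivot 4/27 → sign +
step 2: pivot -1/16 → sign −
step 3: pivot -2 → sign −
signature = (2, 2, 0)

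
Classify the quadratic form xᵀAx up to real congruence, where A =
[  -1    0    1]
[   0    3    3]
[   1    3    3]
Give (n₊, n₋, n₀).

Answer: (2, 1, 0)

Derivation:
step 0: pivot -1 → sign −
step 1: pivot 3 → sign +
step 2: pivot 1 → sign +
signature = (2, 1, 0)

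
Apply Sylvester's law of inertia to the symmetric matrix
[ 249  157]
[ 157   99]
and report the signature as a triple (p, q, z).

Answer: (2, 0, 0)

Derivation:
step 0: pivot 249 → sign +
step 1: pivot 2/249 → sign +
signature = (2, 0, 0)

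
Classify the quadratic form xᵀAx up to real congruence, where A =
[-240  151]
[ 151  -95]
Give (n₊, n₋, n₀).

Answer: (1, 1, 0)

Derivation:
step 0: pivot -240 → sign −
step 1: pivot 1/240 → sign +
signature = (1, 1, 0)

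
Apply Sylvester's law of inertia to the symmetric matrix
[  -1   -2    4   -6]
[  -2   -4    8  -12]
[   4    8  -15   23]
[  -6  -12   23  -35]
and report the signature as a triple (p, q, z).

step 0: pivot -1 → sign −
step 1: pivot 1 → sign +
step 2: row/col 2 already zero → sign 0
step 3: row/col 3 already zero → sign 0
signature = (1, 1, 2)

Answer: (1, 1, 2)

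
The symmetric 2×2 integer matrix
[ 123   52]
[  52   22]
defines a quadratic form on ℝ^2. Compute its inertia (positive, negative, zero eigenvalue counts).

Answer: (2, 0, 0)

Derivation:
step 0: pivot 123 → sign +
step 1: pivot 2/123 → sign +
signature = (2, 0, 0)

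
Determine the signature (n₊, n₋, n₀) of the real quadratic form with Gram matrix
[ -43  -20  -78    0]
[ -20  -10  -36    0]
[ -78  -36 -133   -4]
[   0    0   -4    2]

Answer: (2, 2, 0)

Derivation:
step 0: pivot -43 → sign −
step 1: pivot -30/43 → sign −
step 2: pivot 43/5 → sign +
step 3: pivot 6/43 → sign +
signature = (2, 2, 0)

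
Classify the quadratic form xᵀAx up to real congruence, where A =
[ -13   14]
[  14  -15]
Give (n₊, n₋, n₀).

Answer: (1, 1, 0)

Derivation:
step 0: pivot -13 → sign −
step 1: pivot 1/13 → sign +
signature = (1, 1, 0)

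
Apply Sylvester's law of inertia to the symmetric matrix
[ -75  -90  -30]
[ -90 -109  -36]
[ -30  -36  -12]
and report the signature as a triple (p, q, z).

step 0: pivot -75 → sign −
step 1: pivot -1 → sign −
step 2: row/col 2 already zero → sign 0
signature = (0, 2, 1)

Answer: (0, 2, 1)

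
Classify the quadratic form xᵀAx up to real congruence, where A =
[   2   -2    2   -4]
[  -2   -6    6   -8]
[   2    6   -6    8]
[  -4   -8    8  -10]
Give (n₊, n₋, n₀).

step 0: pivot 2 → sign +
step 1: pivot -8 → sign −
step 2: row/col 2 already zero → sign 0
step 3: row/col 3 already zero → sign 0
signature = (1, 1, 2)

Answer: (1, 1, 2)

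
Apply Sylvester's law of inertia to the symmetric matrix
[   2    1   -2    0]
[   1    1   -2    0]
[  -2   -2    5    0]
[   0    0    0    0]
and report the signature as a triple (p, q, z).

Answer: (3, 0, 1)

Derivation:
step 0: pivot 2 → sign +
step 1: pivot 1/2 → sign +
step 2: pivot 1 → sign +
step 3: row/col 3 already zero → sign 0
signature = (3, 0, 1)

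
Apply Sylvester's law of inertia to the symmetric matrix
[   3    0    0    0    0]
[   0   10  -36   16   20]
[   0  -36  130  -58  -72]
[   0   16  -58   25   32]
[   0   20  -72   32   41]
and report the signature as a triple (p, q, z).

Answer: (4, 1, 0)

Derivation:
step 0: pivot 3 → sign +
step 1: pivot 10 → sign +
step 2: pivot 2/5 → sign +
step 3: pivot -1 → sign −
step 4: pivot 1 → sign +
signature = (4, 1, 0)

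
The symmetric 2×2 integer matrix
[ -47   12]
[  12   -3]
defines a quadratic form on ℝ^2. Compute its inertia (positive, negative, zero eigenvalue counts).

Answer: (1, 1, 0)

Derivation:
step 0: pivot -47 → sign −
step 1: pivot 3/47 → sign +
signature = (1, 1, 0)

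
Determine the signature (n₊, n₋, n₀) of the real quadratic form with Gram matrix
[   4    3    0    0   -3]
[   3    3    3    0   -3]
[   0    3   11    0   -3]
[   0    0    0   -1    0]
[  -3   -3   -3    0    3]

step 0: pivot 4 → sign +
step 1: pivot 3/4 → sign +
step 2: pivot -1 → sign −
step 3: pivot -1 → sign −
step 4: row/col 4 already zero → sign 0
signature = (2, 2, 1)

Answer: (2, 2, 1)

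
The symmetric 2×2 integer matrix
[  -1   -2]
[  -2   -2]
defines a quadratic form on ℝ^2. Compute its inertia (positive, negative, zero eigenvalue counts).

step 0: pivot -1 → sign −
step 1: pivot 2 → sign +
signature = (1, 1, 0)

Answer: (1, 1, 0)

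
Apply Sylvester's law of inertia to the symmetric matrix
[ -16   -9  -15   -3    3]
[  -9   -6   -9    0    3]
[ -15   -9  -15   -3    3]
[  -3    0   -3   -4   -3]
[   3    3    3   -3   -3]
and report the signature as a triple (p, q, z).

Answer: (1, 3, 1)

Derivation:
step 0: pivot -16 → sign −
step 1: pivot -15/16 → sign −
step 2: pivot -3/5 → sign −
step 3: pivot 2 → sign +
step 4: row/col 4 already zero → sign 0
signature = (1, 3, 1)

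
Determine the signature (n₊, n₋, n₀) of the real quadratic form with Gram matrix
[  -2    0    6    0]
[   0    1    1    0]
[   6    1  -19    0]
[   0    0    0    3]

Answer: (2, 2, 0)

Derivation:
step 0: pivot -2 → sign −
step 1: pivot 1 → sign +
step 2: pivot -2 → sign −
step 3: pivot 3 → sign +
signature = (2, 2, 0)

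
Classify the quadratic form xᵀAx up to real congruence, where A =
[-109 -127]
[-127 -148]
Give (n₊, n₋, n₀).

Answer: (0, 2, 0)

Derivation:
step 0: pivot -109 → sign −
step 1: pivot -3/109 → sign −
signature = (0, 2, 0)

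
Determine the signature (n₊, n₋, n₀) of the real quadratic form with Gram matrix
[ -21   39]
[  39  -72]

Answer: (1, 1, 0)

Derivation:
step 0: pivot -21 → sign −
step 1: pivot 3/7 → sign +
signature = (1, 1, 0)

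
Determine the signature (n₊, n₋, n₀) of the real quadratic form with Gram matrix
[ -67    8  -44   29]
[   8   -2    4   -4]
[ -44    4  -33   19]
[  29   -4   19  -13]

Answer: (0, 4, 0)

Derivation:
step 0: pivot -67 → sign −
step 1: pivot -70/67 → sign −
step 2: pivot -13/5 → sign −
step 3: pivot -3/91 → sign −
signature = (0, 4, 0)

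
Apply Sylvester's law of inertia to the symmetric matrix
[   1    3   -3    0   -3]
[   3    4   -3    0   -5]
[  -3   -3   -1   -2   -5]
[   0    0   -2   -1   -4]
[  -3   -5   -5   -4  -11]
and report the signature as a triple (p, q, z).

step 0: pivot 1 → sign +
step 1: pivot -5 → sign −
step 2: pivot -14/5 → sign −
step 3: pivot 3/7 → sign +
step 4: pivot -2 → sign −
signature = (2, 3, 0)

Answer: (2, 3, 0)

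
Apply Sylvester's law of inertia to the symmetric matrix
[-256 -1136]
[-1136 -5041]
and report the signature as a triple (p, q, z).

Answer: (0, 1, 1)

Derivation:
step 0: pivot -256 → sign −
step 1: row/col 1 already zero → sign 0
signature = (0, 1, 1)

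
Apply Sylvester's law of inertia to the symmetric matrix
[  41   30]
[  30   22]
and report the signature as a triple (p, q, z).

Answer: (2, 0, 0)

Derivation:
step 0: pivot 41 → sign +
step 1: pivot 2/41 → sign +
signature = (2, 0, 0)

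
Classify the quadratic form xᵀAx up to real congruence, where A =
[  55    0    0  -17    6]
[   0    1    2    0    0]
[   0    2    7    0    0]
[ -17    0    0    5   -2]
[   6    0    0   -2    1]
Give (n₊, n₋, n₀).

step 0: pivot 55 → sign +
step 1: pivot 1 → sign +
step 2: pivot 3 → sign +
step 3: pivot -14/55 → sign −
step 4: pivot 3/7 → sign +
signature = (4, 1, 0)

Answer: (4, 1, 0)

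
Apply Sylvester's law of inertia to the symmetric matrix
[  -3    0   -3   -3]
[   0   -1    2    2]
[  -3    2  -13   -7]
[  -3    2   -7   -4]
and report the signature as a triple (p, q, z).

Answer: (1, 3, 0)

Derivation:
step 0: pivot -3 → sign −
step 1: pivot -1 → sign −
step 2: pivot -6 → sign −
step 3: pivot 3 → sign +
signature = (1, 3, 0)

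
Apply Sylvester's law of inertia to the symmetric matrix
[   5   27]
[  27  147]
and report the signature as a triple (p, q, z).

Answer: (2, 0, 0)

Derivation:
step 0: pivot 5 → sign +
step 1: pivot 6/5 → sign +
signature = (2, 0, 0)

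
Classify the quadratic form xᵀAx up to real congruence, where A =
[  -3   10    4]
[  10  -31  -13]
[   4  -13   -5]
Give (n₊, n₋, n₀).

Answer: (2, 1, 0)

Derivation:
step 0: pivot -3 → sign −
step 1: pivot 7/3 → sign +
step 2: pivot 2/7 → sign +
signature = (2, 1, 0)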